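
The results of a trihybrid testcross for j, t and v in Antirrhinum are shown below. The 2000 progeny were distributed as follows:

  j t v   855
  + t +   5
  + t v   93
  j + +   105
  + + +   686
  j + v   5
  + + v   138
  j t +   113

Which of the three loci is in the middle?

The two most frequent reciprocal classes, j t v and + + +, are the parental types, so the F1 was j t v / + + +.
The two rarest classes, j + v and + t +, are the double crossovers. Comparing them with the parentals, only the t allele has switched, so t is the middle locus and the order is v – t – j.

t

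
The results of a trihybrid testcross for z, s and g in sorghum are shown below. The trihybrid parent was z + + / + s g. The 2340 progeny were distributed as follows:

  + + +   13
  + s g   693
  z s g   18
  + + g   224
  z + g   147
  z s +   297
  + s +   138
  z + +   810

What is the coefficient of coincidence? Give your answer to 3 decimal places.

0.416

The two rarest classes, + + + and z s g, are the double crossovers. Comparing them with the parentals, only the z allele has switched, so z is the middle locus and the order is s – z – g.
s–z: (521 + 31)/2340 = 0.2359; z–g: (285 + 31)/2340 = 0.1350.
Expected DCO frequency = 0.2359 × 0.1350 ≈ 0.03185; observed = 31/2340 ≈ 0.01325.
Coefficient of coincidence = 0.01325/0.03185 ≈ 0.416.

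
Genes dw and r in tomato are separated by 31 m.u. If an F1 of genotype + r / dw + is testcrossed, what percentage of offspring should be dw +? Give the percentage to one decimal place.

34.5%

A map distance of 31 m.u. corresponds to a recombination frequency of 0.310.
The F1 is + r / dw +, so dw + is a parental gamete class with expected frequency (1 − r)/2 = 0.690/2 = 0.3450.
That is 0.3450 = 34.5% of the progeny.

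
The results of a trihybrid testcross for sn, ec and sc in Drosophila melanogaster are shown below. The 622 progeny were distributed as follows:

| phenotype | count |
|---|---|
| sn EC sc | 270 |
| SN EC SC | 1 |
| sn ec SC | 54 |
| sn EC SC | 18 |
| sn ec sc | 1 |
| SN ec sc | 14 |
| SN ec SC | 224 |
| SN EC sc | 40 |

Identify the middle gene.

ec

The two most frequent reciprocal classes, SN ec SC and sn EC sc, are the parental types, so the F1 was SN ec SC / sn EC sc.
The two rarest classes, SN EC SC and sn ec sc, are the double crossovers. Comparing them with the parentals, only the ec allele has switched, so ec is the middle locus and the order is sc – ec – sn.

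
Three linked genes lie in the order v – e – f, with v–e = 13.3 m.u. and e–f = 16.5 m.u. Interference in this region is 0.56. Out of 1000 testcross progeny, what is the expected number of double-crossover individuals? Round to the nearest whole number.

Map distances give recombination frequencies of 0.133 and 0.165 for the two intervals.
With interference 0.56 (so coincidence = 0.44), expected double-crossover frequency = 0.133 × 0.165 × 0.44 = 0.00966.
Expected number = 0.00966 × 1000 = 9.66 ≈ 10.

10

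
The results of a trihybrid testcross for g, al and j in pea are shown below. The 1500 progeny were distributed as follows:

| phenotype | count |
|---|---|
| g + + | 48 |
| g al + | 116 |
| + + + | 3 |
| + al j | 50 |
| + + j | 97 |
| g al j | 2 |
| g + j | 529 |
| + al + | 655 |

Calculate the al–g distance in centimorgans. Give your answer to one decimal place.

14.5 centimorgans

The two most frequent reciprocal classes, g + j and + al +, are the parental types, so the F1 was g + j / + al +.
The two rarest classes, g al j and + + +, are the double crossovers. Comparing them with the parentals, only the al allele has switched, so al is the middle locus and the order is g – al – j.
Crossovers in the g–al interval produce the single-crossover classes + + j and g al + (97 + 116 = 213) plus the double crossovers (5).
RF(g–al) = (213 + 5) / 1500 = 218/1500 = 0.1453 → 14.5 centimorgans.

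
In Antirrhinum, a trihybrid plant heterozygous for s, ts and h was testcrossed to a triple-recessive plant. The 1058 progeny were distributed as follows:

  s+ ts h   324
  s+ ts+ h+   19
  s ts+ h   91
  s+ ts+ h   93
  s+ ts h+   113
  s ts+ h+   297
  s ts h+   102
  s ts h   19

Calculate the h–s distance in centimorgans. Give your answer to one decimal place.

The two most frequent reciprocal classes, s ts+ h+ and s+ ts h, are the parental types, so the F1 was s ts+ h+ / s+ ts h.
The two rarest classes, s+ ts+ h+ and s ts h, are the double crossovers. Comparing them with the parentals, only the s allele has switched, so s is the middle locus and the order is ts – s – h.
Crossovers in the s–h interval produce the single-crossover classes s ts+ h and s+ ts h+ (91 + 113 = 204) plus the double crossovers (38).
RF(s–h) = (204 + 38) / 1058 = 242/1058 = 0.2287 → 22.9 centimorgans.

22.9 centimorgans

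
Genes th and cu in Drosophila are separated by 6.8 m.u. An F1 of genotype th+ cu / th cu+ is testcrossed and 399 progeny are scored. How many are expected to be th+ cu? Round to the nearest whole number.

A map distance of 6.8 m.u. corresponds to a recombination frequency of 0.068.
The F1 is th+ cu / th cu+, so th+ cu is a parental gamete class with expected frequency (1 − r)/2 = 0.932/2 = 0.4660.
Expected number = 0.4660 × 399 = 185.93 ≈ 186.

186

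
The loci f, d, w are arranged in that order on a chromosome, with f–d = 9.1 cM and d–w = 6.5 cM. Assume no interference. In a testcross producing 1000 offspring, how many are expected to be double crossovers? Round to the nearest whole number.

Map distances give recombination frequencies of 0.091 and 0.065 for the two intervals.
With no interference, expected double-crossover frequency = 0.091 × 0.065 = 0.00592.
Expected number = 0.00592 × 1000 = 5.92 ≈ 6.

6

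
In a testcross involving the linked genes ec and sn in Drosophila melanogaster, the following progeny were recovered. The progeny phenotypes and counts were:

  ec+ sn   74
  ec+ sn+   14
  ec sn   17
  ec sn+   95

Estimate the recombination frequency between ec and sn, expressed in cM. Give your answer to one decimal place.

The two most frequent classes, ec+ sn (74) and ec sn+ (95), are the parental types, so the F1 was ec+ sn / ec sn+.
The recombinant classes are ec+ sn+ and ec sn: 14 + 17 = 31.
Recombination frequency = 31/200 = 0.1550 ≈ 15.5%, i.e. 15.5 cM.

15.5 cM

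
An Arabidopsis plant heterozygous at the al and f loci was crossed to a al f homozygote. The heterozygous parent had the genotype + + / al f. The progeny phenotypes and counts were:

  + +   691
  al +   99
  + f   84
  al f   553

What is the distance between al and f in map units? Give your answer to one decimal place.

12.8 map units

The recombinant classes are + f and al +: 84 + 99 = 183.
Recombination frequency = 183/1427 = 0.1282 ≈ 12.8%, i.e. 12.8 map units.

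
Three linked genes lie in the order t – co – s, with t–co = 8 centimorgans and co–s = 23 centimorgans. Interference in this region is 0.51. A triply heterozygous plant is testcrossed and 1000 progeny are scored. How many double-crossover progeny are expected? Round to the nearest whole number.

9

Map distances give recombination frequencies of 0.080 and 0.230 for the two intervals.
With interference 0.51 (so coincidence = 0.49), expected double-crossover frequency = 0.080 × 0.230 × 0.49 = 0.00902.
Expected number = 0.00902 × 1000 = 9.02 ≈ 9.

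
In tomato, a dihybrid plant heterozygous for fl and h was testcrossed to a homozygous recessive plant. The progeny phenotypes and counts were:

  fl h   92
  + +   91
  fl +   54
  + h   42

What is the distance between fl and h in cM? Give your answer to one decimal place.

34.4 cM

The two most frequent classes, + + (91) and fl h (92), are the parental types, so the F1 was + + / fl h.
The recombinant classes are + h and fl +: 42 + 54 = 96.
Recombination frequency = 96/279 = 0.3441 ≈ 34.4%, i.e. 34.4 cM.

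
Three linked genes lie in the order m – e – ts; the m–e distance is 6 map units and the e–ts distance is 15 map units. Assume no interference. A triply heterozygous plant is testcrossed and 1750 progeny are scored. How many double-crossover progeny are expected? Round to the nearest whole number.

Map distances give recombination frequencies of 0.060 and 0.150 for the two intervals.
With no interference, expected double-crossover frequency = 0.060 × 0.150 = 0.00900.
Expected number = 0.00900 × 1750 = 15.75 ≈ 16.

16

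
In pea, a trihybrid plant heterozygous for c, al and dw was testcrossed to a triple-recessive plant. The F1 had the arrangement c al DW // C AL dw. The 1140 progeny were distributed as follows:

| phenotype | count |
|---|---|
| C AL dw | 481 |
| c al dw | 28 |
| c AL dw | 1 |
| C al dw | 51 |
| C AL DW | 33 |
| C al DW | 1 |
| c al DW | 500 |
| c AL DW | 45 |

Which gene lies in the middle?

The two rarest classes, C al DW and c AL dw, are the double crossovers. Comparing them with the parentals, only the c allele has switched, so c is the middle locus and the order is al – c – dw.

c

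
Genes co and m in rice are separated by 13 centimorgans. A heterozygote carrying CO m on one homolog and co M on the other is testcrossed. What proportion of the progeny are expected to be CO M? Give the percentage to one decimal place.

A map distance of 13 centimorgans corresponds to a recombination frequency of 0.130.
The F1 is CO m / co M, so CO M is a recombinant gamete class with expected frequency r/2 = 0.130/2 = 0.0650.
That is 0.0650 = 6.5% of the progeny.

6.5%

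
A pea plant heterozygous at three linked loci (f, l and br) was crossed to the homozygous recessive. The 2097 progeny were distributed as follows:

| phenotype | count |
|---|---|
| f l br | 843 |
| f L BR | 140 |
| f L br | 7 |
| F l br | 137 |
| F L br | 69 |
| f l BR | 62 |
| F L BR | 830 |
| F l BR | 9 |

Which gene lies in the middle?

l

The two most frequent reciprocal classes, F L BR and f l br, are the parental types, so the F1 was F L BR / f l br.
The two rarest classes, F l BR and f L br, are the double crossovers. Comparing them with the parentals, only the l allele has switched, so l is the middle locus and the order is br – l – f.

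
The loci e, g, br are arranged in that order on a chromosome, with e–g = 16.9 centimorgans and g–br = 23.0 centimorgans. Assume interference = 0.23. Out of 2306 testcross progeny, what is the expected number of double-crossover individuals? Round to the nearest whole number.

Map distances give recombination frequencies of 0.169 and 0.230 for the two intervals.
With interference 0.23 (so coincidence = 0.77), expected double-crossover frequency = 0.169 × 0.230 × 0.77 = 0.02993.
Expected number = 0.02993 × 2306 = 69.02 ≈ 69.

69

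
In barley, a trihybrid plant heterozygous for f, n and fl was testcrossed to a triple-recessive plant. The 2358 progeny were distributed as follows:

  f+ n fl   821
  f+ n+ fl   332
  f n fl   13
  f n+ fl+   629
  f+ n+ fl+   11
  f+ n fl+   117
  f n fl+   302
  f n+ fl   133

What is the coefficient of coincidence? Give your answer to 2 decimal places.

The two most frequent reciprocal classes, f n+ fl+ and f+ n fl, are the parental types, so the F1 was f n+ fl+ / f+ n fl.
The two rarest classes, f+ n+ fl+ and f n fl, are the double crossovers. Comparing them with the parentals, only the f allele has switched, so f is the middle locus and the order is fl – f – n.
fl–f: (250 + 24)/2358 = 0.1162; f–n: (634 + 24)/2358 = 0.2791.
Expected DCO frequency = 0.1162 × 0.2791 ≈ 0.03243; observed = 24/2358 ≈ 0.01018.
Coefficient of coincidence = 0.01018/0.03243 ≈ 0.31.

0.31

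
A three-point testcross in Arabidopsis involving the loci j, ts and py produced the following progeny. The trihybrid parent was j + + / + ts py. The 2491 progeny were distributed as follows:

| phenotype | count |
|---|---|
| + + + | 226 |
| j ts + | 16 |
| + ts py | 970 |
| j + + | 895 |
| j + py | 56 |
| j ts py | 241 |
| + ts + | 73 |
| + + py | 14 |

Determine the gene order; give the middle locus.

ts

The two rarest classes, j ts + and + + py, are the double crossovers. Comparing them with the parentals, only the ts allele has switched, so ts is the middle locus and the order is py – ts – j.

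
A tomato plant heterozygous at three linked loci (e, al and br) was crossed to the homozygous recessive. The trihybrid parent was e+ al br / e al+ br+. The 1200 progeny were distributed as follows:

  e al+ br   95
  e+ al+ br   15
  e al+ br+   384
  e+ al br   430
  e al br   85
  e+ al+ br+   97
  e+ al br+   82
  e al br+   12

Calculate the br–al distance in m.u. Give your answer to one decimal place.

17.0 m.u.

The two rarest classes, e+ al+ br and e al br+, are the double crossovers. Comparing them with the parentals, only the al allele has switched, so al is the middle locus and the order is e – al – br.
Crossovers in the al–br interval produce the single-crossover classes e+ al br+ and e al+ br (82 + 95 = 177) plus the double crossovers (27).
RF(al–br) = (177 + 27) / 1200 = 204/1200 = 0.1700 → 17.0 m.u.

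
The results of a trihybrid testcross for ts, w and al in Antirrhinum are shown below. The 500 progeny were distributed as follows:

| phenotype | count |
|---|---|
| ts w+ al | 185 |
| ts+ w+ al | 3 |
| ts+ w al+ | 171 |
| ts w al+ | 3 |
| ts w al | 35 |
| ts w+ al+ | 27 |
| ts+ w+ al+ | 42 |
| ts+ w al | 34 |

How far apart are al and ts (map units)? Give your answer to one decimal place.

The two most frequent reciprocal classes, ts w+ al and ts+ w al+, are the parental types, so the F1 was ts w+ al / ts+ w al+.
The two rarest classes, ts+ w+ al and ts w al+, are the double crossovers. Comparing them with the parentals, only the ts allele has switched, so ts is the middle locus and the order is w – ts – al.
Crossovers in the ts–al interval produce the single-crossover classes ts w+ al+ and ts+ w al (27 + 34 = 61) plus the double crossovers (6).
RF(ts–al) = (61 + 6) / 500 = 67/500 = 0.1340 → 13.4 map units.

13.4 map units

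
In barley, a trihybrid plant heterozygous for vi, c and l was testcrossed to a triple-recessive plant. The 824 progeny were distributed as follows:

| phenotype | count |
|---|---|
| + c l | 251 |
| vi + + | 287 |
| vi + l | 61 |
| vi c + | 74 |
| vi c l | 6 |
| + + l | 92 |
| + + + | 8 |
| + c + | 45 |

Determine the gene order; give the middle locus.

The two most frequent reciprocal classes, vi + + and + c l, are the parental types, so the F1 was vi + + / + c l.
The two rarest classes, + + + and vi c l, are the double crossovers. Comparing them with the parentals, only the vi allele has switched, so vi is the middle locus and the order is c – vi – l.

vi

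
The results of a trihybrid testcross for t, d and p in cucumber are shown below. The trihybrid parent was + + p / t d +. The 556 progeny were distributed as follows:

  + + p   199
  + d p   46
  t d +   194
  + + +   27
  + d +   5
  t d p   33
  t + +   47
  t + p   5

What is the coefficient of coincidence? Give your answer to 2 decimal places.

The two rarest classes, t + p and + d +, are the double crossovers. Comparing them with the parentals, only the t allele has switched, so t is the middle locus and the order is d – t – p.
d–t: (93 + 10)/556 = 0.1853; t–p: (60 + 10)/556 = 0.1259.
Expected DCO frequency = 0.1853 × 0.1259 ≈ 0.02333; observed = 10/556 ≈ 0.01799.
Coefficient of coincidence = 0.01799/0.02333 ≈ 0.77.

0.77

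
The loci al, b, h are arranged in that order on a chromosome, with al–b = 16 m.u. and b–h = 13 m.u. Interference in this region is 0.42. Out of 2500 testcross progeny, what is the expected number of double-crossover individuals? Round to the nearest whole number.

30

Map distances give recombination frequencies of 0.160 and 0.130 for the two intervals.
With interference 0.42 (so coincidence = 0.58), expected double-crossover frequency = 0.160 × 0.130 × 0.58 = 0.01206.
Expected number = 0.01206 × 2500 = 30.16 ≈ 30.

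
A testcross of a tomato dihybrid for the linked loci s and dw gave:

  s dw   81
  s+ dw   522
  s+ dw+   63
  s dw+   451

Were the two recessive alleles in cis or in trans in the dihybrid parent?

The two most frequent classes are s+ dw (522) and s dw+ (451); these are the parental (non-recombinant) types.
So the F1 carried s+ dw on one chromosome and s dw+ on the other — the recessive alleles are on opposite chromosomes (trans / repulsion).

trans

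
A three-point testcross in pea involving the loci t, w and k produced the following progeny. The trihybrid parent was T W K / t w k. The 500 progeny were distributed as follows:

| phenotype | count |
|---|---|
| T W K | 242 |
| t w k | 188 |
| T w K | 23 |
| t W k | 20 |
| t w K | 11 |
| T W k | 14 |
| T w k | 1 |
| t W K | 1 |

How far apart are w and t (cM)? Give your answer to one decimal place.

The two rarest classes, t W K and T w k, are the double crossovers. Comparing them with the parentals, only the t allele has switched, so t is the middle locus and the order is k – t – w.
Crossovers in the t–w interval produce the single-crossover classes T w K and t W k (23 + 20 = 43) plus the double crossovers (2).
RF(t–w) = (43 + 2) / 500 = 45/500 = 0.0900 → 9.0 cM.

9.0 cM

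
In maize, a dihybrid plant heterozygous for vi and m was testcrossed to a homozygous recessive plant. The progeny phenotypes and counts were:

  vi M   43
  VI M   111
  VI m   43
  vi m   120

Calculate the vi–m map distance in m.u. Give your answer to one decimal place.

27.1 m.u.

The two most frequent classes, VI M (111) and vi m (120), are the parental types, so the F1 was VI M / vi m.
The recombinant classes are VI m and vi M: 43 + 43 = 86.
Recombination frequency = 86/317 = 0.2713 ≈ 27.1%, i.e. 27.1 m.u.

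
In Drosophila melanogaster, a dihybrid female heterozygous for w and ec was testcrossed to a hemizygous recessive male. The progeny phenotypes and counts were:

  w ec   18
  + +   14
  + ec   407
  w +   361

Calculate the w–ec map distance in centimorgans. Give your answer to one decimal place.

The two most frequent classes, + ec (407) and w + (361), are the parental types, so the F1 was + ec / w +.
The recombinant classes are + + and w ec: 14 + 18 = 32.
Recombination frequency = 32/800 = 0.0400 ≈ 4.0%, i.e. 4.0 centimorgans.

4.0 centimorgans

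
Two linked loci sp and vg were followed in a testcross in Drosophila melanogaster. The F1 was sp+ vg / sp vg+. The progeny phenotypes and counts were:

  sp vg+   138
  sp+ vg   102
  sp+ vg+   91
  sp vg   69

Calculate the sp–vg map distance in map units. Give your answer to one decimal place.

40.0 map units

The recombinant classes are sp+ vg+ and sp vg: 91 + 69 = 160.
Recombination frequency = 160/400 = 0.4000 ≈ 40.0%, i.e. 40.0 map units.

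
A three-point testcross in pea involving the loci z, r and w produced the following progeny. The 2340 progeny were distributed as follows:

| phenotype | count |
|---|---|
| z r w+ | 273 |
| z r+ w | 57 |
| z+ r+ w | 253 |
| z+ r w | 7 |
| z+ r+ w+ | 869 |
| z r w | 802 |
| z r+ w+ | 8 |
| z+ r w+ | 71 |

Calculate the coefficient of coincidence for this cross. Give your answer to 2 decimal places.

The two most frequent reciprocal classes, z r w and z+ r+ w+, are the parental types, so the F1 was z r w / z+ r+ w+.
The two rarest classes, z+ r w and z r+ w+, are the double crossovers. Comparing them with the parentals, only the z allele has switched, so z is the middle locus and the order is w – z – r.
w–z: (526 + 15)/2340 = 0.2312; z–r: (128 + 15)/2340 = 0.0611.
Expected DCO frequency = 0.2312 × 0.0611 ≈ 0.01413; observed = 15/2340 ≈ 0.00641.
Coefficient of coincidence = 0.00641/0.01413 ≈ 0.45.

0.45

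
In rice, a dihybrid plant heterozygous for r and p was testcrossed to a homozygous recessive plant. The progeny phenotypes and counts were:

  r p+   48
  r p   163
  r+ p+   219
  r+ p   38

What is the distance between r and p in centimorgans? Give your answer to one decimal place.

The two most frequent classes, r+ p+ (219) and r p (163), are the parental types, so the F1 was r+ p+ / r p.
The recombinant classes are r+ p and r p+: 38 + 48 = 86.
Recombination frequency = 86/468 = 0.1838 ≈ 18.4%, i.e. 18.4 centimorgans.

18.4 centimorgans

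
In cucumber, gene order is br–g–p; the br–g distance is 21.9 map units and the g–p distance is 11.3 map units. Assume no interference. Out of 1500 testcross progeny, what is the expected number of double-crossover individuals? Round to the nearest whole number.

37

Map distances give recombination frequencies of 0.219 and 0.113 for the two intervals.
With no interference, expected double-crossover frequency = 0.219 × 0.113 = 0.02475.
Expected number = 0.02475 × 1500 = 37.12 ≈ 37.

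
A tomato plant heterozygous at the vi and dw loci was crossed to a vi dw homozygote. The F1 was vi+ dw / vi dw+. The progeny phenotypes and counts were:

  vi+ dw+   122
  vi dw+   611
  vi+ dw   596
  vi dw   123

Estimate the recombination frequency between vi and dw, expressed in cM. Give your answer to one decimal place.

16.9 cM

The recombinant classes are vi+ dw+ and vi dw: 122 + 123 = 245.
Recombination frequency = 245/1452 = 0.1687 ≈ 16.9%, i.e. 16.9 cM.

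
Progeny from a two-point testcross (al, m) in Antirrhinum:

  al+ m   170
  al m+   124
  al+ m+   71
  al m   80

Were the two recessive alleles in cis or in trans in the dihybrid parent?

The two most frequent classes are al+ m (170) and al m+ (124); these are the parental (non-recombinant) types.
So the F1 carried al+ m on one chromosome and al m+ on the other — the recessive alleles are on opposite chromosomes (trans / repulsion).

trans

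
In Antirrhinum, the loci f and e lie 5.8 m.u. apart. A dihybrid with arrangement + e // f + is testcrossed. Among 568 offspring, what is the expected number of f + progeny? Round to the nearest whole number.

268

A map distance of 5.8 m.u. corresponds to a recombination frequency of 0.058.
The F1 is + e / f +, so f + is a parental gamete class with expected frequency (1 − r)/2 = 0.942/2 = 0.4710.
Expected number = 0.4710 × 568 = 267.53 ≈ 268.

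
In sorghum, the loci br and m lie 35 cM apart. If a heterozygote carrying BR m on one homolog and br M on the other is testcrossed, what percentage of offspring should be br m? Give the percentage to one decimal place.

A map distance of 35 cM corresponds to a recombination frequency of 0.350.
The F1 is BR m / br M, so br m is a recombinant gamete class with expected frequency r/2 = 0.350/2 = 0.1750.
That is 0.1750 = 17.5% of the progeny.

17.5%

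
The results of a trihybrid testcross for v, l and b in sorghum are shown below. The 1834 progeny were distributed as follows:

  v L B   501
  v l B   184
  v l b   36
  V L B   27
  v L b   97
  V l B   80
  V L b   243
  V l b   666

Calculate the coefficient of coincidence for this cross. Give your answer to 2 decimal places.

0.98

The two most frequent reciprocal classes, v L B and V l b, are the parental types, so the F1 was v L B / V l b.
The two rarest classes, V L B and v l b, are the double crossovers. Comparing them with the parentals, only the v allele has switched, so v is the middle locus and the order is l – v – b.
l–v: (427 + 63)/1834 = 0.2672; v–b: (177 + 63)/1834 = 0.1309.
Expected DCO frequency = 0.2672 × 0.1309 ≈ 0.03498; observed = 63/1834 ≈ 0.03435.
Coefficient of coincidence = 0.03435/0.03498 ≈ 0.98.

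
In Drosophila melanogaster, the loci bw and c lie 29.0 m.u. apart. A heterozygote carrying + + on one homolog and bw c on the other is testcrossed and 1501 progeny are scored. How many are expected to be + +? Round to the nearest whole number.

533

A map distance of 29.0 m.u. corresponds to a recombination frequency of 0.290.
The F1 is + + / bw c, so + + is a parental gamete class with expected frequency (1 − r)/2 = 0.710/2 = 0.3550.
Expected number = 0.3550 × 1501 = 532.86 ≈ 533.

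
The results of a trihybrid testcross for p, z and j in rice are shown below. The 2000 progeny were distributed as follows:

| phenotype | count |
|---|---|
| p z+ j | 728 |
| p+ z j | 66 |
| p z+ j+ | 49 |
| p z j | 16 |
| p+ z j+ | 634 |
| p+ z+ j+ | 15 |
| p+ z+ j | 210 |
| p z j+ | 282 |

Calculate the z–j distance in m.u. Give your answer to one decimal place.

The two most frequent reciprocal classes, p z+ j and p+ z j+, are the parental types, so the F1 was p z+ j / p+ z j+.
The two rarest classes, p z j and p+ z+ j+, are the double crossovers. Comparing them with the parentals, only the z allele has switched, so z is the middle locus and the order is j – z – p.
Crossovers in the j–z interval produce the single-crossover classes p z+ j+ and p+ z j (49 + 66 = 115) plus the double crossovers (31).
RF(j–z) = (115 + 31) / 2000 = 146/2000 = 0.0730 → 7.3 m.u.

7.3 m.u.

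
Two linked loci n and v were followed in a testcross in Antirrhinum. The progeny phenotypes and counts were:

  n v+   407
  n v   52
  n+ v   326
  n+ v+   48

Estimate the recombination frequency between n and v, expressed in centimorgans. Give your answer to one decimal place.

The two most frequent classes, n+ v (326) and n v+ (407), are the parental types, so the F1 was n+ v / n v+.
The recombinant classes are n+ v+ and n v: 48 + 52 = 100.
Recombination frequency = 100/833 = 0.1200 ≈ 12.0%, i.e. 12.0 centimorgans.

12.0 centimorgans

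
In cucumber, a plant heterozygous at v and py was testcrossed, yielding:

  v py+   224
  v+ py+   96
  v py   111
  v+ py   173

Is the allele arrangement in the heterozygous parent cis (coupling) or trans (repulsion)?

The two most frequent classes are v+ py (173) and v py+ (224); these are the parental (non-recombinant) types.
So the F1 carried v+ py on one chromosome and v py+ on the other — the recessive alleles are on opposite chromosomes (trans / repulsion).

trans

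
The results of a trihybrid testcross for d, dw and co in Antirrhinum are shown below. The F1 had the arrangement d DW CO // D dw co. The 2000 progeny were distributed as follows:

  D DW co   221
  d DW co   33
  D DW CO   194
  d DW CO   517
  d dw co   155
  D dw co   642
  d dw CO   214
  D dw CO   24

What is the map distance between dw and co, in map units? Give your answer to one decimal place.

24.6 map units

The two rarest classes, d DW co and D dw CO, are the double crossovers. Comparing them with the parentals, only the co allele has switched, so co is the middle locus and the order is d – co – dw.
Crossovers in the co–dw interval produce the single-crossover classes d dw CO and D DW co (214 + 221 = 435) plus the double crossovers (57).
RF(co–dw) = (435 + 57) / 2000 = 492/2000 = 0.2460 → 24.6 map units.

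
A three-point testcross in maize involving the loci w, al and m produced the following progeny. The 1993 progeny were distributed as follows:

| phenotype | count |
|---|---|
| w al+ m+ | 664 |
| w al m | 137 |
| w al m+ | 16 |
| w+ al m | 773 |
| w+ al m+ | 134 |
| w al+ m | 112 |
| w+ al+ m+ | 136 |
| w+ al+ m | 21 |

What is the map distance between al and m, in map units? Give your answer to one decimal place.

The two most frequent reciprocal classes, w+ al m and w al+ m+, are the parental types, so the F1 was w+ al m / w al+ m+.
The two rarest classes, w+ al+ m and w al m+, are the double crossovers. Comparing them with the parentals, only the al allele has switched, so al is the middle locus and the order is w – al – m.
Crossovers in the al–m interval produce the single-crossover classes w+ al m+ and w al+ m (134 + 112 = 246) plus the double crossovers (37).
RF(al–m) = (246 + 37) / 1993 = 283/1993 = 0.1420 → 14.2 map units.

14.2 map units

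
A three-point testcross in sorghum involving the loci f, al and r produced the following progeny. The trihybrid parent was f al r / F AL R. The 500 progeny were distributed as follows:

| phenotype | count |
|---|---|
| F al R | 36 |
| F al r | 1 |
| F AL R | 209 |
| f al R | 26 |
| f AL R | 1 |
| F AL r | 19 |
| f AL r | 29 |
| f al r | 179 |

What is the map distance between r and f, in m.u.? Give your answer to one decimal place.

The two rarest classes, F al r and f AL R, are the double crossovers. Comparing them with the parentals, only the f allele has switched, so f is the middle locus and the order is al – f – r.
Crossovers in the f–r interval produce the single-crossover classes f al R and F AL r (26 + 19 = 45) plus the double crossovers (2).
RF(f–r) = (45 + 2) / 500 = 47/500 = 0.0940 → 9.4 m.u.

9.4 m.u.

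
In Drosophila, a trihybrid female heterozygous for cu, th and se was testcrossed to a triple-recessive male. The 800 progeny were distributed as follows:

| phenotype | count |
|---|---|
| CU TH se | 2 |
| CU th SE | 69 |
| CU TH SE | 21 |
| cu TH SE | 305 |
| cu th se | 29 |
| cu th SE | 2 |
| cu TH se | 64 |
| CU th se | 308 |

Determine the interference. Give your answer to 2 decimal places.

The two most frequent reciprocal classes, CU th se and cu TH SE, are the parental types, so the F1 was CU th se / cu TH SE.
The two rarest classes, CU TH se and cu th SE, are the double crossovers. Comparing them with the parentals, only the th allele has switched, so th is the middle locus and the order is cu – th – se.
cu–th: (50 + 4)/800 = 0.0675; th–se: (133 + 4)/800 = 0.1713.
Expected DCO frequency = 0.0675 × 0.1713 ≈ 0.01156; observed = 4/800 ≈ 0.00500.
Coefficient of coincidence = 0.00500/0.01156 ≈ 0.43; interference = 1 − 0.43 = 0.57.

0.57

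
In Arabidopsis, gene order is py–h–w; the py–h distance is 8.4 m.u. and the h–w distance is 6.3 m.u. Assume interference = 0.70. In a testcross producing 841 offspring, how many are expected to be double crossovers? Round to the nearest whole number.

1

Map distances give recombination frequencies of 0.084 and 0.063 for the two intervals.
With interference 0.70 (so coincidence = 0.30), expected double-crossover frequency = 0.084 × 0.063 × 0.30 = 0.00159.
Expected number = 0.00159 × 841 = 1.34 ≈ 1.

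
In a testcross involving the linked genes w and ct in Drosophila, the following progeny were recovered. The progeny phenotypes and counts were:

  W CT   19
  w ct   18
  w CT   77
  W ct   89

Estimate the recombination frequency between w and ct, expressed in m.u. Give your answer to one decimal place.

The two most frequent classes, W ct (89) and w CT (77), are the parental types, so the F1 was W ct / w CT.
The recombinant classes are W CT and w ct: 19 + 18 = 37.
Recombination frequency = 37/203 = 0.1823 ≈ 18.2%, i.e. 18.2 m.u.

18.2 m.u.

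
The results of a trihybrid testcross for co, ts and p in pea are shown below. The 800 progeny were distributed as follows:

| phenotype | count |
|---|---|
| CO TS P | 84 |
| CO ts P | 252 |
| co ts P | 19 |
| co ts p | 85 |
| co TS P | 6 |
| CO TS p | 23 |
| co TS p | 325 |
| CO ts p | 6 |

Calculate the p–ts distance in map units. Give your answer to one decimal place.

22.6 map units

The two most frequent reciprocal classes, CO ts P and co TS p, are the parental types, so the F1 was CO ts P / co TS p.
The two rarest classes, CO ts p and co TS P, are the double crossovers. Comparing them with the parentals, only the p allele has switched, so p is the middle locus and the order is ts – p – co.
Crossovers in the ts–p interval produce the single-crossover classes CO TS P and co ts p (84 + 85 = 169) plus the double crossovers (12).
RF(ts–p) = (169 + 12) / 800 = 181/800 = 0.2263 → 22.6 map units.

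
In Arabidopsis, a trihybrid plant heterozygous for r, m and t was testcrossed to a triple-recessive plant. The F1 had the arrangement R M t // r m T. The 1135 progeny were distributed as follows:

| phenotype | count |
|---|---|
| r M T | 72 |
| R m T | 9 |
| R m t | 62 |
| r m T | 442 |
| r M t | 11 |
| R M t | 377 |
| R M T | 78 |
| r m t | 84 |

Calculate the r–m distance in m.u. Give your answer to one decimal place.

The two rarest classes, r M t and R m T, are the double crossovers. Comparing them with the parentals, only the r allele has switched, so r is the middle locus and the order is t – r – m.
Crossovers in the r–m interval produce the single-crossover classes R m t and r M T (62 + 72 = 134) plus the double crossovers (20).
RF(r–m) = (134 + 20) / 1135 = 154/1135 = 0.1357 → 13.6 m.u.

13.6 m.u.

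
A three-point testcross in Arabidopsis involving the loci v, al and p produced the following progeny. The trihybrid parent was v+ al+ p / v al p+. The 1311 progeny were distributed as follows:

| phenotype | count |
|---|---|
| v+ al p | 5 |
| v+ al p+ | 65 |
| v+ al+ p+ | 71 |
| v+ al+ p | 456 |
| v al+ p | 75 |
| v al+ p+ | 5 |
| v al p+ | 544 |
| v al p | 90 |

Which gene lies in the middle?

al

The two rarest classes, v+ al p and v al+ p+, are the double crossovers. Comparing them with the parentals, only the al allele has switched, so al is the middle locus and the order is v – al – p.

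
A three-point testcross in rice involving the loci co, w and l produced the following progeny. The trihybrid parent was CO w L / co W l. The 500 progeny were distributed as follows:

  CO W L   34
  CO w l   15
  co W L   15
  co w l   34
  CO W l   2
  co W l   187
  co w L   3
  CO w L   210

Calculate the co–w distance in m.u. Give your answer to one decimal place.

14.6 m.u.

The two rarest classes, co w L and CO W l, are the double crossovers. Comparing them with the parentals, only the co allele has switched, so co is the middle locus and the order is w – co – l.
Crossovers in the w–co interval produce the single-crossover classes CO W L and co w l (34 + 34 = 68) plus the double crossovers (5).
RF(w–co) = (68 + 5) / 500 = 73/500 = 0.1460 → 14.6 m.u.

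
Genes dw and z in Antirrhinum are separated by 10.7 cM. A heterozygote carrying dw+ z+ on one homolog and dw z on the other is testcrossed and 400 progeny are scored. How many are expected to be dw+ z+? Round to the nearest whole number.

179

A map distance of 10.7 cM corresponds to a recombination frequency of 0.107.
The F1 is dw+ z+ / dw z, so dw+ z+ is a parental gamete class with expected frequency (1 − r)/2 = 0.893/2 = 0.4465.
Expected number = 0.4465 × 400 = 178.60 ≈ 179.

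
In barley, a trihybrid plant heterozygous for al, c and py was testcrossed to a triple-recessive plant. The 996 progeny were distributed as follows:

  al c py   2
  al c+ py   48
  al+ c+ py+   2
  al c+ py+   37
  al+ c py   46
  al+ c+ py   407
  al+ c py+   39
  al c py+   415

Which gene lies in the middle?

py

The two most frequent reciprocal classes, al+ c+ py and al c py+, are the parental types, so the F1 was al+ c+ py / al c py+.
The two rarest classes, al+ c+ py+ and al c py, are the double crossovers. Comparing them with the parentals, only the py allele has switched, so py is the middle locus and the order is al – py – c.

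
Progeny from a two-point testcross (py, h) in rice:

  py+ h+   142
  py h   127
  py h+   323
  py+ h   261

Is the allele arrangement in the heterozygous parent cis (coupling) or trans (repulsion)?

trans

The two most frequent classes are py+ h (261) and py h+ (323); these are the parental (non-recombinant) types.
So the F1 carried py+ h on one chromosome and py h+ on the other — the recessive alleles are on opposite chromosomes (trans / repulsion).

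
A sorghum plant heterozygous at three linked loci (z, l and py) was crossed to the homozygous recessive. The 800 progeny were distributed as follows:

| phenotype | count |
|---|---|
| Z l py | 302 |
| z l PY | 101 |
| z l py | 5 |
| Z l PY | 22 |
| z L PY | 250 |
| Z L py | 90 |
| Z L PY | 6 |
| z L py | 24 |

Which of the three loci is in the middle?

The two most frequent reciprocal classes, Z l py and z L PY, are the parental types, so the F1 was Z l py / z L PY.
The two rarest classes, z l py and Z L PY, are the double crossovers. Comparing them with the parentals, only the z allele has switched, so z is the middle locus and the order is l – z – py.

z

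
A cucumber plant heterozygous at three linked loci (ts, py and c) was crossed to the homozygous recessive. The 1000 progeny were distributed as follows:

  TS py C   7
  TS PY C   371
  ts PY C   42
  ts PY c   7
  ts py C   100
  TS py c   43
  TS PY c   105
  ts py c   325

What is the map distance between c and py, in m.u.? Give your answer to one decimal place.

21.9 m.u.

The two most frequent reciprocal classes, ts py c and TS PY C, are the parental types, so the F1 was ts py c / TS PY C.
The two rarest classes, ts PY c and TS py C, are the double crossovers. Comparing them with the parentals, only the py allele has switched, so py is the middle locus and the order is c – py – ts.
Crossovers in the c–py interval produce the single-crossover classes ts py C and TS PY c (100 + 105 = 205) plus the double crossovers (14).
RF(c–py) = (205 + 14) / 1000 = 219/1000 = 0.2190 → 21.9 m.u.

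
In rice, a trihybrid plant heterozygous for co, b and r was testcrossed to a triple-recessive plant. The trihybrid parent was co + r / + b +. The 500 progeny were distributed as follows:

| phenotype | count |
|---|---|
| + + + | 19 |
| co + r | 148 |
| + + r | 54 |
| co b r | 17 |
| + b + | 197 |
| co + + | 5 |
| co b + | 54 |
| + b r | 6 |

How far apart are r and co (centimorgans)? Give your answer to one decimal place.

The two rarest classes, co + + and + b r, are the double crossovers. Comparing them with the parentals, only the r allele has switched, so r is the middle locus and the order is co – r – b.
Crossovers in the co–r interval produce the single-crossover classes + + r and co b + (54 + 54 = 108) plus the double crossovers (11).
RF(co–r) = (108 + 11) / 500 = 119/500 = 0.2380 → 23.8 centimorgans.

23.8 centimorgans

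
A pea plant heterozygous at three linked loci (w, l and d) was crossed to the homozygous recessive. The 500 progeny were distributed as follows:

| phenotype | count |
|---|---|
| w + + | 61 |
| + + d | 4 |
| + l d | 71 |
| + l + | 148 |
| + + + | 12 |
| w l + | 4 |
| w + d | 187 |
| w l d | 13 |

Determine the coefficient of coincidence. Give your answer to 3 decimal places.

The two most frequent reciprocal classes, w + d and + l +, are the parental types, so the F1 was w + d / + l +.
The two rarest classes, + + d and w l +, are the double crossovers. Comparing them with the parentals, only the w allele has switched, so w is the middle locus and the order is l – w – d.
l–w: (25 + 8)/500 = 0.0660; w–d: (132 + 8)/500 = 0.2800.
Expected DCO frequency = 0.0660 × 0.2800 ≈ 0.01848; observed = 8/500 ≈ 0.01600.
Coefficient of coincidence = 0.01600/0.01848 ≈ 0.866.

0.866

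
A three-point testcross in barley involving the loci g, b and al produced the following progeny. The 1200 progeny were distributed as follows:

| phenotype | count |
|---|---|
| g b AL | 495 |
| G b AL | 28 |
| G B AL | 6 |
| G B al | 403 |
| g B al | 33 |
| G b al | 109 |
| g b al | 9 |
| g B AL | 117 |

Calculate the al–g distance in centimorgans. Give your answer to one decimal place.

The two most frequent reciprocal classes, g b AL and G B al, are the parental types, so the F1 was g b AL / G B al.
The two rarest classes, g b al and G B AL, are the double crossovers. Comparing them with the parentals, only the al allele has switched, so al is the middle locus and the order is b – al – g.
Crossovers in the al–g interval produce the single-crossover classes G b AL and g B al (28 + 33 = 61) plus the double crossovers (15).
RF(al–g) = (61 + 15) / 1200 = 76/1200 = 0.0633 → 6.3 centimorgans.

6.3 centimorgans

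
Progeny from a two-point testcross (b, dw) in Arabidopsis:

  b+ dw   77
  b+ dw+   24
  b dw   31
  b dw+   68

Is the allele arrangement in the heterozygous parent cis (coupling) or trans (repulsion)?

trans

The two most frequent classes are b+ dw (77) and b dw+ (68); these are the parental (non-recombinant) types.
So the F1 carried b+ dw on one chromosome and b dw+ on the other — the recessive alleles are on opposite chromosomes (trans / repulsion).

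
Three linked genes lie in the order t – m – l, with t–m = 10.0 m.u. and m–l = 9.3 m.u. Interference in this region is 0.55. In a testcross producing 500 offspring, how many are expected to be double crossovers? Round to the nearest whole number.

Map distances give recombination frequencies of 0.100 and 0.093 for the two intervals.
With interference 0.55 (so coincidence = 0.45), expected double-crossover frequency = 0.100 × 0.093 × 0.45 = 0.00419.
Expected number = 0.00419 × 500 = 2.09 ≈ 2.

2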